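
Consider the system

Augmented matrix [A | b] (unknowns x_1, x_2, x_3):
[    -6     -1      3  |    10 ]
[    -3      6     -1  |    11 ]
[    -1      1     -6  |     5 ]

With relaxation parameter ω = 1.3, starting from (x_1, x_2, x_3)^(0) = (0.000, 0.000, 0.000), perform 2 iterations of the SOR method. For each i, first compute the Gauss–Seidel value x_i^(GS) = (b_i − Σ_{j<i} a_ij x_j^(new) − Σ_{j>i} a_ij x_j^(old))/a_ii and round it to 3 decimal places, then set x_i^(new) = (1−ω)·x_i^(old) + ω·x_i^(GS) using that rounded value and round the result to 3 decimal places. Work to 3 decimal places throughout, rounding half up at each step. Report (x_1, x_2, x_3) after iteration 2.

Iteration 1:
  x_1: GS value = (10 - (-1)·0.000 - (3)·0.000) / (-6) = -1.667;  x_1 ← (1−ω)·0.000 + ω·-1.667 = -2.167
  x_2: GS value = (11 - (-3)·-2.167 - (-1)·0.000) / (6) = 0.750;  x_2 ← (1−ω)·0.000 + ω·0.750 = 0.975
  x_3: GS value = (5 - (-1)·-2.167 - (1)·0.975) / (-6) = -0.310;  x_3 ← (1−ω)·0.000 + ω·-0.310 = -0.403
Iteration 2:
  x_1: GS value = (10 - (-1)·0.975 - (3)·-0.403) / (-6) = -2.031;  x_1 ← (1−ω)·-2.167 + ω·-2.031 = -1.990
  x_2: GS value = (11 - (-3)·-1.990 - (-1)·-0.403) / (6) = 0.771;  x_2 ← (1−ω)·0.975 + ω·0.771 = 0.710
  x_3: GS value = (5 - (-1)·-1.990 - (1)·0.710) / (-6) = -0.383;  x_3 ← (1−ω)·-0.403 + ω·-0.383 = -0.377

(-1.990, 0.710, -0.377)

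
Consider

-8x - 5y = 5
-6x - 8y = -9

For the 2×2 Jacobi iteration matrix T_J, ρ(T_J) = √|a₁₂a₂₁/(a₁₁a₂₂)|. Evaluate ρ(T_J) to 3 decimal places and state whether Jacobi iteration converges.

0.685

a₁₂a₂₁/(a₁₁a₂₂) = (-5)·(-6) / ((-8)·(-8)) = 0.468750
ρ = √|0.468750| = √0.468750 = 0.685
ρ < 1, so Jacobi converges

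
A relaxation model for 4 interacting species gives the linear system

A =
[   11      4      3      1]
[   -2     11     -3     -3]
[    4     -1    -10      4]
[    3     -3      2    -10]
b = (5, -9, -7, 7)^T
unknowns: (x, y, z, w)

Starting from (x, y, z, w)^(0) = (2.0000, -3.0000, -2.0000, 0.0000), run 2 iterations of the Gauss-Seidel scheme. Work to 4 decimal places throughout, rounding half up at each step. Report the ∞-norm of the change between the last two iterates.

Iteration 1:
  x = (5 - (4)·-3.0000 - (3)·-2.0000 - (1)·0.0000) / (11) = 2.0909
  y = (-9 - (-2)·2.0909 - (-3)·-2.0000 - (-3)·0.0000) / (11) = -0.9835
  z = (-7 - (4)·2.0909 - (-1)·-0.9835 - (4)·0.0000) / (-10) = 1.6347
  w = (7 - (3)·2.0909 - (-3)·-0.9835 - (2)·1.6347) / (-10) = 0.5493
Iteration 2:
  x = (5 - (4)·-0.9835 - (3)·1.6347 - (1)·0.5493) / (11) = 0.3164
  y = (-9 - (-2)·0.3164 - (-3)·1.6347 - (-3)·0.5493) / (11) = -0.1650
  z = (-7 - (4)·0.3164 - (-1)·-0.1650 - (4)·0.5493) / (-10) = 1.0628
  w = (7 - (3)·0.3164 - (-3)·-0.1650 - (2)·1.0628) / (-10) = -0.3430
Change: (-1.7745, 0.8185, -0.5719, -0.8923) → max |·| = 1.7745

1.7745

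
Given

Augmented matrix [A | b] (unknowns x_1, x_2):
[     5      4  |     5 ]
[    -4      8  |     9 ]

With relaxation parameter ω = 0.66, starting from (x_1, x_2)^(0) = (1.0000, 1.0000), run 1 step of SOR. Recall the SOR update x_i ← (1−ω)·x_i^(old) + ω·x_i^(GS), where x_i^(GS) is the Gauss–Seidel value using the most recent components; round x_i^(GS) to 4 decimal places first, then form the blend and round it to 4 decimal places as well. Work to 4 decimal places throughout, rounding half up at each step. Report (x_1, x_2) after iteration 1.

Iteration 1:
  x_1: GS value = (5 - (4)·1.0000) / (5) = 0.2000;  x_1 ← (1−ω)·1.0000 + ω·0.2000 = 0.4720
  x_2: GS value = (9 - (-4)·0.4720) / (8) = 1.3610;  x_2 ← (1−ω)·1.0000 + ω·1.3610 = 1.2383

(0.4720, 1.2383)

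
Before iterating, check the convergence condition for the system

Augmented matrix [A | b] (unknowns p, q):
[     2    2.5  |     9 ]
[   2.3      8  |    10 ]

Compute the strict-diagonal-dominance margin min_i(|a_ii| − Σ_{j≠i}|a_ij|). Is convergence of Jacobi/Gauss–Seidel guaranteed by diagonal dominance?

-0.5

row 1: |2| − (2.5) = -0.5
row 2: |8| − (2.3) = 5.7
minimum over rows = -0.5 → not strictly diagonally dominant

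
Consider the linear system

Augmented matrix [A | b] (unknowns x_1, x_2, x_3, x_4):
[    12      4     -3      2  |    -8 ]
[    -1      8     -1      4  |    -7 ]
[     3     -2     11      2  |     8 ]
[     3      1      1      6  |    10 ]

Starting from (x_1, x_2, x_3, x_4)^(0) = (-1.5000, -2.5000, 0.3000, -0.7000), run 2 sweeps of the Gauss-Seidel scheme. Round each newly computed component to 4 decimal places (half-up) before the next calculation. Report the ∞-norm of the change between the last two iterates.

1.1460

Iteration 1:
  x_1 = (-8 - (4)·-2.5000 - (-3)·0.3000 - (2)·-0.7000) / (12) = 0.3583
  x_2 = (-7 - (-1)·0.3583 - (-1)·0.3000 - (4)·-0.7000) / (8) = -0.4427
  x_3 = (8 - (3)·0.3583 - (-2)·-0.4427 - (2)·-0.7000) / (11) = 0.6763
  x_4 = (10 - (3)·0.3583 - (1)·-0.4427 - (1)·0.6763) / (6) = 1.4486
Iteration 2:
  x_1 = (-8 - (4)·-0.4427 - (-3)·0.6763 - (2)·1.4486) / (12) = -0.5915
  x_2 = (-7 - (-1)·-0.5915 - (-1)·0.6763 - (4)·1.4486) / (8) = -1.5887
  x_3 = (8 - (3)·-0.5915 - (-2)·-1.5887 - (2)·1.4486) / (11) = 0.3364
  x_4 = (10 - (3)·-0.5915 - (1)·-1.5887 - (1)·0.3364) / (6) = 2.1711
Change: (-0.9498, -1.1460, -0.3399, 0.7225) → max |·| = 1.1460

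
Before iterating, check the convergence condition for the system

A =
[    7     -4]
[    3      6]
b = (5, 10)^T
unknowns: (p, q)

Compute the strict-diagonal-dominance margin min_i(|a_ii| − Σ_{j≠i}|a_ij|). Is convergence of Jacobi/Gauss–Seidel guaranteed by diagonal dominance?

3

row 1: |7| − (4) = 3
row 2: |6| − (3) = 3
minimum over rows = 3 → strictly diagonally dominant (convergence guaranteed)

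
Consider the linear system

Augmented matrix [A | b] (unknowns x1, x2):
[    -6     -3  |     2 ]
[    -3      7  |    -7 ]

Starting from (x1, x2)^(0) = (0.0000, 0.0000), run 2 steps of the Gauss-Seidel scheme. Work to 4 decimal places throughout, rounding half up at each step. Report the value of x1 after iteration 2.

Iteration 1:
  x1 = (2 - (-3)·0.0000) / (-6) = -0.3333
  x2 = (-7 - (-3)·-0.3333) / (7) = -1.1428
Iteration 2:
  x1 = (2 - (-3)·-1.1428) / (-6) = 0.2381
  x2 = (-7 - (-3)·0.2381) / (7) = -0.8980

0.2381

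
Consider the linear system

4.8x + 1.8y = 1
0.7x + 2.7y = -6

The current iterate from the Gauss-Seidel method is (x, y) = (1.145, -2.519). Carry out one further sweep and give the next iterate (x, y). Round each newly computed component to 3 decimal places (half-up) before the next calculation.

(1.153, -2.521)

One sweep:
  x = (1 - (1.8)·-2.519) / (4.8) = 1.153
  y = (-6 - (0.7)·1.153) / (2.7) = -2.521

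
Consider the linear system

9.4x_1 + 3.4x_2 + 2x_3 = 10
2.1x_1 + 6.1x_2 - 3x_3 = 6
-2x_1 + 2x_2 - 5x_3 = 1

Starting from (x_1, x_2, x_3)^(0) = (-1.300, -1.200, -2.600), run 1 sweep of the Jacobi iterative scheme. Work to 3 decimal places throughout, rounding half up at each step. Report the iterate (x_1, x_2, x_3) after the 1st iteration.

(2.051, 0.152, -0.160)

Iteration 1:
  x_1 = (10 - (3.4)·-1.200 - (2)·-2.600) / (9.4) = 2.051
  x_2 = (6 - (2.1)·-1.300 - (-3)·-2.600) / (6.1) = 0.152
  x_3 = (1 - (-2)·-1.300 - (2)·-1.200) / (-5) = -0.160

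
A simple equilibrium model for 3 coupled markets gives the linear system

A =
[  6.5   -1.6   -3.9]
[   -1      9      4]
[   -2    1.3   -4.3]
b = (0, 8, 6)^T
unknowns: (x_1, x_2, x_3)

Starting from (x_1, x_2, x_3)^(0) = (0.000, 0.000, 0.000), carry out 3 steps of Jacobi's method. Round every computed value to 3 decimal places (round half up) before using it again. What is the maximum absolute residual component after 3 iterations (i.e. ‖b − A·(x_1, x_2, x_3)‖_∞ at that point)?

Iteration 1:
  x_1 = (0 - (-1.6)·0.000 - (-3.9)·0.000) / (6.5) = 0.000
  x_2 = (8 - (-1)·0.000 - (4)·0.000) / (9) = 0.889
  x_3 = (6 - (-2)·0.000 - (1.3)·0.000) / (-4.3) = -1.395
Iteration 2:
  x_1 = (0 - (-1.6)·0.889 - (-3.9)·-1.395) / (6.5) = -0.618
  x_2 = (8 - (-1)·0.000 - (4)·-1.395) / (9) = 1.509
  x_3 = (6 - (-2)·0.000 - (1.3)·0.889) / (-4.3) = -1.127
Iteration 3:
  x_1 = (0 - (-1.6)·1.509 - (-3.9)·-1.127) / (6.5) = -0.305
  x_2 = (8 - (-1)·-0.618 - (4)·-1.127) / (9) = 1.321
  x_3 = (6 - (-2)·-0.618 - (1.3)·1.509) / (-4.3) = -0.652
Residual b − A·x = (1.553, -1.586, 0.869); ∞-norm = 1.586

1.586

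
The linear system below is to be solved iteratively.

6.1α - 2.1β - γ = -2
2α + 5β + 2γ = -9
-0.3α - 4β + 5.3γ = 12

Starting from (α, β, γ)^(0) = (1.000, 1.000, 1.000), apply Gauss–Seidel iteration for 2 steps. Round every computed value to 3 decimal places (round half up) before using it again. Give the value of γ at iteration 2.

Iteration 1:
  α = (-2 - (-2.1)·1.000 - (-1)·1.000) / (6.1) = 0.180
  β = (-9 - (2)·0.180 - (2)·1.000) / (5) = -2.272
  γ = (12 - (-0.3)·0.180 - (-4)·-2.272) / (5.3) = 0.560
Iteration 2:
  α = (-2 - (-2.1)·-2.272 - (-1)·0.560) / (6.1) = -1.018
  β = (-9 - (2)·-1.018 - (2)·0.560) / (5) = -1.617
  γ = (12 - (-0.3)·-1.018 - (-4)·-1.617) / (5.3) = 0.986

0.986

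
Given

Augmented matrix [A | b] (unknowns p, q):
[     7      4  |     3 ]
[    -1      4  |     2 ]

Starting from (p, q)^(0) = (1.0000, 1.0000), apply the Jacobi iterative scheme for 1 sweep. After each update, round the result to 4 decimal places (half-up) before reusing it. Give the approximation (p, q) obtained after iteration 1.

(-0.1429, 0.7500)

Iteration 1:
  p = (3 - (4)·1.0000) / (7) = -0.1429
  q = (2 - (-1)·1.0000) / (4) = 0.7500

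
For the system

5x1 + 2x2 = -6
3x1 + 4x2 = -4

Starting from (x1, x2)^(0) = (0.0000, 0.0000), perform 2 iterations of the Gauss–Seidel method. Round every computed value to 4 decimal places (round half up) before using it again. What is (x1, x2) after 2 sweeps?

(-1.1600, -0.1300)

Iteration 1:
  x1 = (-6 - (2)·0.0000) / (5) = -1.2000
  x2 = (-4 - (3)·-1.2000) / (4) = -0.1000
Iteration 2:
  x1 = (-6 - (2)·-0.1000) / (5) = -1.1600
  x2 = (-4 - (3)·-1.1600) / (4) = -0.1300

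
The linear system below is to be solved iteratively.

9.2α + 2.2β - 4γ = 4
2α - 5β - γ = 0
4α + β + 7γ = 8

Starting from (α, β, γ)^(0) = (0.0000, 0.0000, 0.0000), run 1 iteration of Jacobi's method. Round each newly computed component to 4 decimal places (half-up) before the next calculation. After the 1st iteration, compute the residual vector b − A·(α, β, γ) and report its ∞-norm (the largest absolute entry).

4.5714

Iteration 1:
  α = (4 - (2.2)·0.0000 - (-4)·0.0000) / (9.2) = 0.4348
  β = (0 - (2)·0.0000 - (-1)·0.0000) / (-5) = 0.0000
  γ = (8 - (4)·0.0000 - (1)·0.0000) / (7) = 1.1429
Residual b − A·x = (4.5714, 0.2733, -1.7395); ∞-norm = 4.5714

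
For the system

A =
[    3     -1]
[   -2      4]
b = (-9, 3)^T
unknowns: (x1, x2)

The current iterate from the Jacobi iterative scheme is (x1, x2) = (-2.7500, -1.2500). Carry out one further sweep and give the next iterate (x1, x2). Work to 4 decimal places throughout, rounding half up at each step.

One sweep:
  x1 = (-9 - (-1)·-1.2500) / (3) = -3.4167
  x2 = (3 - (-2)·-2.7500) / (4) = -0.6250

(-3.4167, -0.6250)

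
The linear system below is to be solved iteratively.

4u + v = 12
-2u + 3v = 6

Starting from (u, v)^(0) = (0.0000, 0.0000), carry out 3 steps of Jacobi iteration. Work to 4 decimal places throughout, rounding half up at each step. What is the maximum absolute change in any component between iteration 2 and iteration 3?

0.5000

Iteration 1:
  u = (12 - (1)·0.0000) / (4) = 3.0000
  v = (6 - (-2)·0.0000) / (3) = 2.0000
Iteration 2:
  u = (12 - (1)·2.0000) / (4) = 2.5000
  v = (6 - (-2)·3.0000) / (3) = 4.0000
Iteration 3:
  u = (12 - (1)·4.0000) / (4) = 2.0000
  v = (6 - (-2)·2.5000) / (3) = 3.6667
Change: (-0.5000, -0.3333) → max |·| = 0.5000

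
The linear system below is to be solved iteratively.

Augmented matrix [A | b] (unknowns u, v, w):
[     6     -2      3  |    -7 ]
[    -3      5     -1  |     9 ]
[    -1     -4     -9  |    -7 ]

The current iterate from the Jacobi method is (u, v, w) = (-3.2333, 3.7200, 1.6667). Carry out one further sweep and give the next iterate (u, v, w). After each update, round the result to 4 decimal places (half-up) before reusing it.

One sweep:
  u = (-7 - (-2)·3.7200 - (3)·1.6667) / (6) = -0.7600
  v = (9 - (-3)·-3.2333 - (-1)·1.6667) / (5) = 0.1934
  w = (-7 - (-1)·-3.2333 - (-4)·3.7200) / (-9) = -0.5163

(-0.7600, 0.1934, -0.5163)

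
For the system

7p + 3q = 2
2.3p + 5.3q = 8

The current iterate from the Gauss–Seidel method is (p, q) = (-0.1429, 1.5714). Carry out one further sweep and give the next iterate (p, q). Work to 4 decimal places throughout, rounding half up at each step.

One sweep:
  p = (2 - (3)·1.5714) / (7) = -0.3877
  q = (8 - (2.3)·-0.3877) / (5.3) = 1.6777

(-0.3877, 1.6777)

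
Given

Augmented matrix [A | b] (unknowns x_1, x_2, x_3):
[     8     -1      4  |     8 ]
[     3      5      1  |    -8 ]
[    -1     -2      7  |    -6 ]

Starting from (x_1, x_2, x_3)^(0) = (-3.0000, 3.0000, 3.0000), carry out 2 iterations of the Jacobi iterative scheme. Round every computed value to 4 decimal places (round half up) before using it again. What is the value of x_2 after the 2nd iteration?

-1.4393

Iteration 1:
  x_1 = (8 - (-1)·3.0000 - (4)·3.0000) / (8) = -0.1250
  x_2 = (-8 - (3)·-3.0000 - (1)·3.0000) / (5) = -0.4000
  x_3 = (-6 - (-1)·-3.0000 - (-2)·3.0000) / (7) = -0.4286
Iteration 2:
  x_1 = (8 - (-1)·-0.4000 - (4)·-0.4286) / (8) = 1.1643
  x_2 = (-8 - (3)·-0.1250 - (1)·-0.4286) / (5) = -1.4393
  x_3 = (-6 - (-1)·-0.1250 - (-2)·-0.4000) / (7) = -0.9893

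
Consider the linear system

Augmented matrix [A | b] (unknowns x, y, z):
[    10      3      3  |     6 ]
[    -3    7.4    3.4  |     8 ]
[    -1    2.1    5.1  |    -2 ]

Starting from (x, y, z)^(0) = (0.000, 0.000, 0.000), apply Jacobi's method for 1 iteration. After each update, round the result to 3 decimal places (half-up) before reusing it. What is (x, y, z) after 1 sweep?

Iteration 1:
  x = (6 - (3)·0.000 - (3)·0.000) / (10) = 0.600
  y = (8 - (-3)·0.000 - (3.4)·0.000) / (7.4) = 1.081
  z = (-2 - (-1)·0.000 - (2.1)·0.000) / (5.1) = -0.392

(0.600, 1.081, -0.392)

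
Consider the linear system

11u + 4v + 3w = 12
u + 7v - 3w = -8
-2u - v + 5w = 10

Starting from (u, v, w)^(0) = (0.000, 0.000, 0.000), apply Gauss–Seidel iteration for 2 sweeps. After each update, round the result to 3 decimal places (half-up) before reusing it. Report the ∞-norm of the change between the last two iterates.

Iteration 1:
  u = (12 - (4)·0.000 - (3)·0.000) / (11) = 1.091
  v = (-8 - (1)·1.091 - (-3)·0.000) / (7) = -1.299
  w = (10 - (-2)·1.091 - (-1)·-1.299) / (5) = 2.177
Iteration 2:
  u = (12 - (4)·-1.299 - (3)·2.177) / (11) = 0.970
  v = (-8 - (1)·0.970 - (-3)·2.177) / (7) = -0.348
  w = (10 - (-2)·0.970 - (-1)·-0.348) / (5) = 2.318
Change: (-0.121, 0.951, 0.141) → max |·| = 0.951

0.951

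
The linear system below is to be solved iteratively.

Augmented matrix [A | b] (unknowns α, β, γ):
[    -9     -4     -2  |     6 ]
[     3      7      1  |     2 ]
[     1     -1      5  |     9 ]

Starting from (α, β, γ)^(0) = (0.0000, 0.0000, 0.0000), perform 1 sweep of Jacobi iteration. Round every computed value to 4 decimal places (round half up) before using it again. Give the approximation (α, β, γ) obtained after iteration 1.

(-0.6667, 0.2857, 1.8000)

Iteration 1:
  α = (6 - (-4)·0.0000 - (-2)·0.0000) / (-9) = -0.6667
  β = (2 - (3)·0.0000 - (1)·0.0000) / (7) = 0.2857
  γ = (9 - (1)·0.0000 - (-1)·0.0000) / (5) = 1.8000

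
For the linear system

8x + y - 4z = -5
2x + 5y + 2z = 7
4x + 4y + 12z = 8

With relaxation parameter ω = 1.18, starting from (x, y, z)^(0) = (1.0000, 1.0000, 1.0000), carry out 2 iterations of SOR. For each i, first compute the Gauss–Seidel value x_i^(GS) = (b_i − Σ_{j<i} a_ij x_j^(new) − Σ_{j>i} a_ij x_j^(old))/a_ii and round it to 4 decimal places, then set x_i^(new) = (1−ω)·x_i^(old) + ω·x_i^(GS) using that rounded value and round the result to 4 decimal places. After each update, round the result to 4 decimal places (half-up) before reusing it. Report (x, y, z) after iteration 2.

Iteration 1:
  x: GS value = (-5 - (1)·1.0000 - (-4)·1.0000) / (8) = -0.2500;  x ← (1−ω)·1.0000 + ω·-0.2500 = -0.4750
  y: GS value = (7 - (2)·-0.4750 - (2)·1.0000) / (5) = 1.1900;  y ← (1−ω)·1.0000 + ω·1.1900 = 1.2242
  z: GS value = (8 - (4)·-0.4750 - (4)·1.2242) / (12) = 0.4169;  z ← (1−ω)·1.0000 + ω·0.4169 = 0.3119
Iteration 2:
  x: GS value = (-5 - (1)·1.2242 - (-4)·0.3119) / (8) = -0.6221;  x ← (1−ω)·-0.4750 + ω·-0.6221 = -0.6486
  y: GS value = (7 - (2)·-0.6486 - (2)·0.3119) / (5) = 1.5347;  y ← (1−ω)·1.2242 + ω·1.5347 = 1.5906
  z: GS value = (8 - (4)·-0.6486 - (4)·1.5906) / (12) = 0.3527;  z ← (1−ω)·0.3119 + ω·0.3527 = 0.3600

(-0.6486, 1.5906, 0.3600)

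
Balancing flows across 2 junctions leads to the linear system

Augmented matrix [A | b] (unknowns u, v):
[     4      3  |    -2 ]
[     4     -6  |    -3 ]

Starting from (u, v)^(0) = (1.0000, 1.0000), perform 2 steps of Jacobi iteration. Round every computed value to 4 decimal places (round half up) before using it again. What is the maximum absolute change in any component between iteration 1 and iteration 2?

1.5000

Iteration 1:
  u = (-2 - (3)·1.0000) / (4) = -1.2500
  v = (-3 - (4)·1.0000) / (-6) = 1.1667
Iteration 2:
  u = (-2 - (3)·1.1667) / (4) = -1.3750
  v = (-3 - (4)·-1.2500) / (-6) = -0.3333
Change: (-0.1250, -1.5000) → max |·| = 1.5000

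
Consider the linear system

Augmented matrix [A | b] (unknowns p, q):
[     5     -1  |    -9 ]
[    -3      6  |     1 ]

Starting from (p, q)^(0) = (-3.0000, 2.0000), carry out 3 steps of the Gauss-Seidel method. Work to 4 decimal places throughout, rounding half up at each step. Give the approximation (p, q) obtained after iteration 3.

(-1.9573, -0.8120)

Iteration 1:
  p = (-9 - (-1)·2.0000) / (5) = -1.4000
  q = (1 - (-3)·-1.4000) / (6) = -0.5333
Iteration 2:
  p = (-9 - (-1)·-0.5333) / (5) = -1.9067
  q = (1 - (-3)·-1.9067) / (6) = -0.7867
Iteration 3:
  p = (-9 - (-1)·-0.7867) / (5) = -1.9573
  q = (1 - (-3)·-1.9573) / (6) = -0.8120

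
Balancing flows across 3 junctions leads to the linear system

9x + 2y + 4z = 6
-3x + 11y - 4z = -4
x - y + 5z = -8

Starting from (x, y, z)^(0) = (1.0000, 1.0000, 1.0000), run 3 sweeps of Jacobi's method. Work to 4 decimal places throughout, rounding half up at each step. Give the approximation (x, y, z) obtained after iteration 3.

(1.5637, -0.5664, -2.0525)

Iteration 1:
  x = (6 - (2)·1.0000 - (4)·1.0000) / (9) = 0.0000
  y = (-4 - (-3)·1.0000 - (-4)·1.0000) / (11) = 0.2727
  z = (-8 - (1)·1.0000 - (-1)·1.0000) / (5) = -1.6000
Iteration 2:
  x = (6 - (2)·0.2727 - (4)·-1.6000) / (9) = 1.3172
  y = (-4 - (-3)·0.0000 - (-4)·-1.6000) / (11) = -0.9455
  z = (-8 - (1)·0.0000 - (-1)·0.2727) / (5) = -1.5455
Iteration 3:
  x = (6 - (2)·-0.9455 - (4)·-1.5455) / (9) = 1.5637
  y = (-4 - (-3)·1.3172 - (-4)·-1.5455) / (11) = -0.5664
  z = (-8 - (1)·1.3172 - (-1)·-0.9455) / (5) = -2.0525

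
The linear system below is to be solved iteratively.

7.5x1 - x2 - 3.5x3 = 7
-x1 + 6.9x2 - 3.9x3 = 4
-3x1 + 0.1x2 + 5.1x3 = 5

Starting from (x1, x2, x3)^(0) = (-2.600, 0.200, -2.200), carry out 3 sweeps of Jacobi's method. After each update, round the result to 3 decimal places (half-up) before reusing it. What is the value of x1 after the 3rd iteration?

1.416

Iteration 1:
  x1 = (7 - (-1)·0.200 - (-3.5)·-2.200) / (7.5) = -0.067
  x2 = (4 - (-1)·-2.600 - (-3.9)·-2.200) / (6.9) = -1.041
  x3 = (5 - (-3)·-2.600 - (0.1)·0.200) / (5.1) = -0.553
Iteration 2:
  x1 = (7 - (-1)·-1.041 - (-3.5)·-0.553) / (7.5) = 0.536
  x2 = (4 - (-1)·-0.067 - (-3.9)·-0.553) / (6.9) = 0.257
  x3 = (5 - (-3)·-0.067 - (0.1)·-1.041) / (5.1) = 0.961
Iteration 3:
  x1 = (7 - (-1)·0.257 - (-3.5)·0.961) / (7.5) = 1.416
  x2 = (4 - (-1)·0.536 - (-3.9)·0.961) / (6.9) = 1.201
  x3 = (5 - (-3)·0.536 - (0.1)·0.257) / (5.1) = 1.291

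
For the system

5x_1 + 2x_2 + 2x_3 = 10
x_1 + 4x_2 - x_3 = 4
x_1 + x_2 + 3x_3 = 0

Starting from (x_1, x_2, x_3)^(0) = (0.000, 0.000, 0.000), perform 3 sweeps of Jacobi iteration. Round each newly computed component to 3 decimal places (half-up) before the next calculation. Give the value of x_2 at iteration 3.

0.350

Iteration 1:
  x_1 = (10 - (2)·0.000 - (2)·0.000) / (5) = 2.000
  x_2 = (4 - (1)·0.000 - (-1)·0.000) / (4) = 1.000
  x_3 = (0 - (1)·0.000 - (1)·0.000) / (3) = 0.000
Iteration 2:
  x_1 = (10 - (2)·1.000 - (2)·0.000) / (5) = 1.600
  x_2 = (4 - (1)·2.000 - (-1)·0.000) / (4) = 0.500
  x_3 = (0 - (1)·2.000 - (1)·1.000) / (3) = -1.000
Iteration 3:
  x_1 = (10 - (2)·0.500 - (2)·-1.000) / (5) = 2.200
  x_2 = (4 - (1)·1.600 - (-1)·-1.000) / (4) = 0.350
  x_3 = (0 - (1)·1.600 - (1)·0.500) / (3) = -0.700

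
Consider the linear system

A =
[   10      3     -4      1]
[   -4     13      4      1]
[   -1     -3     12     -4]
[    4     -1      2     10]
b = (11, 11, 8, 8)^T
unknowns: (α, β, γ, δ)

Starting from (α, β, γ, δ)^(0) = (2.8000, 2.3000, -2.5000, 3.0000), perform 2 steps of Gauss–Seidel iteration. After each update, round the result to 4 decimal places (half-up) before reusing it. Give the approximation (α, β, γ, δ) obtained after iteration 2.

Iteration 1:
  α = (11 - (3)·2.3000 - (-4)·-2.5000 - (1)·3.0000) / (10) = -0.8900
  β = (11 - (-4)·-0.8900 - (4)·-2.5000 - (1)·3.0000) / (13) = 1.1108
  γ = (8 - (-1)·-0.8900 - (-3)·1.1108 - (-4)·3.0000) / (12) = 1.8702
  δ = (8 - (4)·-0.8900 - (-1)·1.1108 - (2)·1.8702) / (10) = 0.8930
Iteration 2:
  α = (11 - (3)·1.1108 - (-4)·1.8702 - (1)·0.8930) / (10) = 1.4255
  β = (11 - (-4)·1.4255 - (4)·1.8702 - (1)·0.8930) / (13) = 0.6406
  γ = (8 - (-1)·1.4255 - (-3)·0.6406 - (-4)·0.8930) / (12) = 1.2433
  δ = (8 - (4)·1.4255 - (-1)·0.6406 - (2)·1.2433) / (10) = 0.0452

(1.4255, 0.6406, 1.2433, 0.0452)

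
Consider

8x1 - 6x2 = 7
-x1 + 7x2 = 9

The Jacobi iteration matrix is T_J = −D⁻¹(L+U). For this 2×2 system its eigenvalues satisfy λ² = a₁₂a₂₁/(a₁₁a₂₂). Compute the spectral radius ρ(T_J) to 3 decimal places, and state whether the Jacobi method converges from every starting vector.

0.327

a₁₂a₂₁/(a₁₁a₂₂) = (-6)·(-1) / ((8)·(7)) = 0.107143
ρ = √|0.107143| = √0.107143 = 0.327
ρ < 1, so Jacobi converges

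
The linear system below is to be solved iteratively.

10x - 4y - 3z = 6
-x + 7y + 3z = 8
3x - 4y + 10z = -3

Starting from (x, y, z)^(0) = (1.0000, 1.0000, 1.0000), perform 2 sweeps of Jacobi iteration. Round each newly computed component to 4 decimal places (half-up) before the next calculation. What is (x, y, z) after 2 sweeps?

(0.8828, 1.4143, -0.3472)

Iteration 1:
  x = (6 - (-4)·1.0000 - (-3)·1.0000) / (10) = 1.3000
  y = (8 - (-1)·1.0000 - (3)·1.0000) / (7) = 0.8571
  z = (-3 - (3)·1.0000 - (-4)·1.0000) / (10) = -0.2000
Iteration 2:
  x = (6 - (-4)·0.8571 - (-3)·-0.2000) / (10) = 0.8828
  y = (8 - (-1)·1.3000 - (3)·-0.2000) / (7) = 1.4143
  z = (-3 - (3)·1.3000 - (-4)·0.8571) / (10) = -0.3472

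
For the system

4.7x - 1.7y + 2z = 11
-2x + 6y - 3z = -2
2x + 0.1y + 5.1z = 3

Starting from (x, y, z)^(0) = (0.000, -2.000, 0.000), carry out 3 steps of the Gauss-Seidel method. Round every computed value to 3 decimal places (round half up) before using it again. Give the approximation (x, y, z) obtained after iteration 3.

(2.665, 0.367, -0.464)

Iteration 1:
  x = (11 - (-1.7)·-2.000 - (2)·0.000) / (4.7) = 1.617
  y = (-2 - (-2)·1.617 - (-3)·0.000) / (6) = 0.206
  z = (3 - (2)·1.617 - (0.1)·0.206) / (5.1) = -0.050
Iteration 2:
  x = (11 - (-1.7)·0.206 - (2)·-0.050) / (4.7) = 2.436
  y = (-2 - (-2)·2.436 - (-3)·-0.050) / (6) = 0.454
  z = (3 - (2)·2.436 - (0.1)·0.454) / (5.1) = -0.376
Iteration 3:
  x = (11 - (-1.7)·0.454 - (2)·-0.376) / (4.7) = 2.665
  y = (-2 - (-2)·2.665 - (-3)·-0.376) / (6) = 0.367
  z = (3 - (2)·2.665 - (0.1)·0.367) / (5.1) = -0.464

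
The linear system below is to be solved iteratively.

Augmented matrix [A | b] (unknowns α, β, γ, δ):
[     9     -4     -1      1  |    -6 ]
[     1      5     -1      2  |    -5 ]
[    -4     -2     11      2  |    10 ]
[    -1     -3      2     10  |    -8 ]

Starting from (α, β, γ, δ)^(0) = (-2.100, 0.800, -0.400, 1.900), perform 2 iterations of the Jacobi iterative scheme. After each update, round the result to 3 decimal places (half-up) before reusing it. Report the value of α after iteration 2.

Iteration 1:
  α = (-6 - (-4)·0.800 - (-1)·-0.400 - (1)·1.900) / (9) = -0.567
  β = (-5 - (1)·-2.100 - (-1)·-0.400 - (2)·1.900) / (5) = -1.420
  γ = (10 - (-4)·-2.100 - (-2)·0.800 - (2)·1.900) / (11) = -0.055
  δ = (-8 - (-1)·-2.100 - (-3)·0.800 - (2)·-0.400) / (10) = -0.690
Iteration 2:
  α = (-6 - (-4)·-1.420 - (-1)·-0.055 - (1)·-0.690) / (9) = -1.227
  β = (-5 - (1)·-0.567 - (-1)·-0.055 - (2)·-0.690) / (5) = -0.622
  γ = (10 - (-4)·-0.567 - (-2)·-1.420 - (2)·-0.690) / (11) = 0.570
  δ = (-8 - (-1)·-0.567 - (-3)·-1.420 - (2)·-0.055) / (10) = -1.272

-1.227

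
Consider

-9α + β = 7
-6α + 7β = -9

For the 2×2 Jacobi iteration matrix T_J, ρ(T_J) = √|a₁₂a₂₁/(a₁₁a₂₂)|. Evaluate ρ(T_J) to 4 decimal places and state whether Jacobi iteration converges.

a₁₂a₂₁/(a₁₁a₂₂) = (1)·(-6) / ((-9)·(7)) = 0.095238
ρ = √|0.095238| = √0.095238 = 0.3086
ρ < 1, so Jacobi converges

0.3086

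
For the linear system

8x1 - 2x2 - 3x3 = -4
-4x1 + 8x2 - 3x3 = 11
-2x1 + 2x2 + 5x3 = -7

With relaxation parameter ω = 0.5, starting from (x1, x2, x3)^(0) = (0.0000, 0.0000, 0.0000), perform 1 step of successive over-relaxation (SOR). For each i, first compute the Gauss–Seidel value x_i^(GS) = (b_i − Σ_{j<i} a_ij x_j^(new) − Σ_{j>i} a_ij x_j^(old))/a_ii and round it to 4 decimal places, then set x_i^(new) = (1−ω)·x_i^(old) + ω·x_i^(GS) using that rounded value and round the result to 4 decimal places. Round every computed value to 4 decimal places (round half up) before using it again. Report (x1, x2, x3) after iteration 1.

Iteration 1:
  x1: GS value = (-4 - (-2)·0.0000 - (-3)·0.0000) / (8) = -0.5000;  x1 ← (1−ω)·0.0000 + ω·-0.5000 = -0.2500
  x2: GS value = (11 - (-4)·-0.2500 - (-3)·0.0000) / (8) = 1.2500;  x2 ← (1−ω)·0.0000 + ω·1.2500 = 0.6250
  x3: GS value = (-7 - (-2)·-0.2500 - (2)·0.6250) / (5) = -1.7500;  x3 ← (1−ω)·0.0000 + ω·-1.7500 = -0.8750

(-0.2500, 0.6250, -0.8750)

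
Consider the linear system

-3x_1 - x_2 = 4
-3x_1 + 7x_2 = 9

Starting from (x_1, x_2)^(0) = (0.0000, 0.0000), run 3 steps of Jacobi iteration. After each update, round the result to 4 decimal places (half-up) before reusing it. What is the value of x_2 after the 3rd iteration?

0.5306

Iteration 1:
  x_1 = (4 - (-1)·0.0000) / (-3) = -1.3333
  x_2 = (9 - (-3)·0.0000) / (7) = 1.2857
Iteration 2:
  x_1 = (4 - (-1)·1.2857) / (-3) = -1.7619
  x_2 = (9 - (-3)·-1.3333) / (7) = 0.7143
Iteration 3:
  x_1 = (4 - (-1)·0.7143) / (-3) = -1.5714
  x_2 = (9 - (-3)·-1.7619) / (7) = 0.5306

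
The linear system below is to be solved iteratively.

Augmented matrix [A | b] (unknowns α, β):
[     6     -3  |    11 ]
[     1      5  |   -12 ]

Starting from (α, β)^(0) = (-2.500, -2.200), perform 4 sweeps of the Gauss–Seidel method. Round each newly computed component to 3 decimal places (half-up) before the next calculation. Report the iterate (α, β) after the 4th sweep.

(0.576, -2.515)

Iteration 1:
  α = (11 - (-3)·-2.200) / (6) = 0.733
  β = (-12 - (1)·0.733) / (5) = -2.547
Iteration 2:
  α = (11 - (-3)·-2.547) / (6) = 0.560
  β = (-12 - (1)·0.560) / (5) = -2.512
Iteration 3:
  α = (11 - (-3)·-2.512) / (6) = 0.577
  β = (-12 - (1)·0.577) / (5) = -2.515
Iteration 4:
  α = (11 - (-3)·-2.515) / (6) = 0.576
  β = (-12 - (1)·0.576) / (5) = -2.515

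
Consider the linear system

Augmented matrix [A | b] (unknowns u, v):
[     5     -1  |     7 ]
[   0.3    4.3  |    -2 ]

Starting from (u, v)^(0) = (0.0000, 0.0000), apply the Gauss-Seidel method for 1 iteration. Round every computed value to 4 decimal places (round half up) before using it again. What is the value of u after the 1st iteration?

Iteration 1:
  u = (7 - (-1)·0.0000) / (5) = 1.4000
  v = (-2 - (0.3)·1.4000) / (4.3) = -0.5628

1.4000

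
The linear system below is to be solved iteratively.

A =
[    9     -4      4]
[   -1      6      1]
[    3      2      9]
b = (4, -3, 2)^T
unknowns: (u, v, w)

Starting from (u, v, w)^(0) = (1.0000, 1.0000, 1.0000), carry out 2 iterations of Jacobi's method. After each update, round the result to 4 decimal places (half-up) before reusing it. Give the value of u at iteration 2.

Iteration 1:
  u = (4 - (-4)·1.0000 - (4)·1.0000) / (9) = 0.4444
  v = (-3 - (-1)·1.0000 - (1)·1.0000) / (6) = -0.5000
  w = (2 - (3)·1.0000 - (2)·1.0000) / (9) = -0.3333
Iteration 2:
  u = (4 - (-4)·-0.5000 - (4)·-0.3333) / (9) = 0.3704
  v = (-3 - (-1)·0.4444 - (1)·-0.3333) / (6) = -0.3704
  w = (2 - (3)·0.4444 - (2)·-0.5000) / (9) = 0.1852

0.3704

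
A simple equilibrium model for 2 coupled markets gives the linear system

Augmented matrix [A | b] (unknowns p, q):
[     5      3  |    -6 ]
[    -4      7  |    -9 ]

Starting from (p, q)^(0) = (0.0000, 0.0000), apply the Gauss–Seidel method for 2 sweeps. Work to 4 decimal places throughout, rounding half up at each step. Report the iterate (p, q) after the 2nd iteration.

Iteration 1:
  p = (-6 - (3)·0.0000) / (5) = -1.2000
  q = (-9 - (-4)·-1.2000) / (7) = -1.9714
Iteration 2:
  p = (-6 - (3)·-1.9714) / (5) = -0.0172
  q = (-9 - (-4)·-0.0172) / (7) = -1.2955

(-0.0172, -1.2955)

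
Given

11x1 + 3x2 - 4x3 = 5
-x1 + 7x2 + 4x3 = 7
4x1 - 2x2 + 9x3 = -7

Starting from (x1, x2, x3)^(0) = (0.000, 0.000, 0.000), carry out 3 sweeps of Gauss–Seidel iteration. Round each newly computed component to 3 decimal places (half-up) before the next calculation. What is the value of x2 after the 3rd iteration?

Iteration 1:
  x1 = (5 - (3)·0.000 - (-4)·0.000) / (11) = 0.455
  x2 = (7 - (-1)·0.455 - (4)·0.000) / (7) = 1.065
  x3 = (-7 - (4)·0.455 - (-2)·1.065) / (9) = -0.743
Iteration 2:
  x1 = (5 - (3)·1.065 - (-4)·-0.743) / (11) = -0.106
  x2 = (7 - (-1)·-0.106 - (4)·-0.743) / (7) = 1.409
  x3 = (-7 - (4)·-0.106 - (-2)·1.409) / (9) = -0.418
Iteration 3:
  x1 = (5 - (3)·1.409 - (-4)·-0.418) / (11) = -0.082
  x2 = (7 - (-1)·-0.082 - (4)·-0.418) / (7) = 1.227
  x3 = (-7 - (4)·-0.082 - (-2)·1.227) / (9) = -0.469

1.227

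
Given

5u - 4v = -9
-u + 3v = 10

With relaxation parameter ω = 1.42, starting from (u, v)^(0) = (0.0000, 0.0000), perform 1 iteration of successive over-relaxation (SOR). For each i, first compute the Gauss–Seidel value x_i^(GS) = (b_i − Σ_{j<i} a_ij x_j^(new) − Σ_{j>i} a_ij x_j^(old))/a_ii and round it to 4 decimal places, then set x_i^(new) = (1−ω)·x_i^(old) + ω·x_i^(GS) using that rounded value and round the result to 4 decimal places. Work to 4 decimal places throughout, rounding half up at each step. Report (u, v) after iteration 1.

Iteration 1:
  u: GS value = (-9 - (-4)·0.0000) / (5) = -1.8000;  u ← (1−ω)·0.0000 + ω·-1.8000 = -2.5560
  v: GS value = (10 - (-1)·-2.5560) / (3) = 2.4813;  v ← (1−ω)·0.0000 + ω·2.4813 = 3.5234

(-2.5560, 3.5234)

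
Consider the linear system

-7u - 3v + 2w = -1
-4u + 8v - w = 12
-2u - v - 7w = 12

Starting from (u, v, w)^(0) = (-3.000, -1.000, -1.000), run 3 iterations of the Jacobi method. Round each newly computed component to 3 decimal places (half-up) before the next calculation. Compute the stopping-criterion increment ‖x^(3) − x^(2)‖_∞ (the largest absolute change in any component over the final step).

1.023

Iteration 1:
  u = (-1 - (-3)·-1.000 - (2)·-1.000) / (-7) = 0.286
  v = (12 - (-4)·-3.000 - (-1)·-1.000) / (8) = -0.125
  w = (12 - (-2)·-3.000 - (-1)·-1.000) / (-7) = -0.714
Iteration 2:
  u = (-1 - (-3)·-0.125 - (2)·-0.714) / (-7) = -0.008
  v = (12 - (-4)·0.286 - (-1)·-0.714) / (8) = 1.554
  w = (12 - (-2)·0.286 - (-1)·-0.125) / (-7) = -1.778
Iteration 3:
  u = (-1 - (-3)·1.554 - (2)·-1.778) / (-7) = -1.031
  v = (12 - (-4)·-0.008 - (-1)·-1.778) / (8) = 1.274
  w = (12 - (-2)·-0.008 - (-1)·1.554) / (-7) = -1.934
Change: (-1.023, -0.280, -0.156) → max |·| = 1.023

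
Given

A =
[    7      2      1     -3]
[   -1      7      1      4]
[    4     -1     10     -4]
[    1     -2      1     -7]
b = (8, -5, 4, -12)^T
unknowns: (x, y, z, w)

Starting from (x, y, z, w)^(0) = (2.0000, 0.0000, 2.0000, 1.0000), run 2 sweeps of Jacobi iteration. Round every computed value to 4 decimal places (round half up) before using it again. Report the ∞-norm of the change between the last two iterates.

Iteration 1:
  x = (8 - (2)·0.0000 - (1)·2.0000 - (-3)·1.0000) / (7) = 1.2857
  y = (-5 - (-1)·2.0000 - (1)·2.0000 - (4)·1.0000) / (7) = -1.2857
  z = (4 - (4)·2.0000 - (-1)·0.0000 - (-4)·1.0000) / (10) = 0.0000
  w = (-12 - (1)·2.0000 - (-2)·0.0000 - (1)·2.0000) / (-7) = 2.2857
Iteration 2:
  x = (8 - (2)·-1.2857 - (1)·0.0000 - (-3)·2.2857) / (7) = 2.4898
  y = (-5 - (-1)·1.2857 - (1)·0.0000 - (4)·2.2857) / (7) = -1.8367
  z = (4 - (4)·1.2857 - (-1)·-1.2857 - (-4)·2.2857) / (10) = 0.6714
  w = (-12 - (1)·1.2857 - (-2)·-1.2857 - (1)·0.0000) / (-7) = 2.2653
Change: (1.2041, -0.5510, 0.6714, -0.0204) → max |·| = 1.2041

1.2041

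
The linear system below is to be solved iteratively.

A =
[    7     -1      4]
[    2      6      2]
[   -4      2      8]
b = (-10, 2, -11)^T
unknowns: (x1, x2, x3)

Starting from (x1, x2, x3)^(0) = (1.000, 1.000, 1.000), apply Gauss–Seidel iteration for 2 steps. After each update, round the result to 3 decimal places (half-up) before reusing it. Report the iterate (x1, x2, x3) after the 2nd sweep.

(0.064, 1.131, -1.626)

Iteration 1:
  x1 = (-10 - (-1)·1.000 - (4)·1.000) / (7) = -1.857
  x2 = (2 - (2)·-1.857 - (2)·1.000) / (6) = 0.619
  x3 = (-11 - (-4)·-1.857 - (2)·0.619) / (8) = -2.458
Iteration 2:
  x1 = (-10 - (-1)·0.619 - (4)·-2.458) / (7) = 0.064
  x2 = (2 - (2)·0.064 - (2)·-2.458) / (6) = 1.131
  x3 = (-11 - (-4)·0.064 - (2)·1.131) / (8) = -1.626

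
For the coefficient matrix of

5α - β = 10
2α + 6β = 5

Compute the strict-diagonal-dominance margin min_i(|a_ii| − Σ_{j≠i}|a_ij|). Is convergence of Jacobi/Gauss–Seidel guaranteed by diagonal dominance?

row 1: |5| − (1) = 4
row 2: |6| − (2) = 4
minimum over rows = 4 → strictly diagonally dominant (convergence guaranteed)

4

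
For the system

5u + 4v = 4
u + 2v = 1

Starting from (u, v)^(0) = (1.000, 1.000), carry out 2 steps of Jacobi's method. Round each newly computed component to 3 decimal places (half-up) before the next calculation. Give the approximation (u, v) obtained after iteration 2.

(0.800, 0.500)

Iteration 1:
  u = (4 - (4)·1.000) / (5) = 0.000
  v = (1 - (1)·1.000) / (2) = 0.000
Iteration 2:
  u = (4 - (4)·0.000) / (5) = 0.800
  v = (1 - (1)·0.000) / (2) = 0.500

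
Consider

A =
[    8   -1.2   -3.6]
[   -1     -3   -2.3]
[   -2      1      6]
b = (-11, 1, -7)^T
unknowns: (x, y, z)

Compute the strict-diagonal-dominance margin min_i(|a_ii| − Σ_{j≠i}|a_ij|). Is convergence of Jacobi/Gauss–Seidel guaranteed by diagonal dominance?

-0.3

row 1: |8| − (1.2+3.6) = 3.2
row 2: |-3| − (1+2.3) = -0.3
row 3: |6| − (2+1) = 3
minimum over rows = -0.3 → not strictly diagonally dominant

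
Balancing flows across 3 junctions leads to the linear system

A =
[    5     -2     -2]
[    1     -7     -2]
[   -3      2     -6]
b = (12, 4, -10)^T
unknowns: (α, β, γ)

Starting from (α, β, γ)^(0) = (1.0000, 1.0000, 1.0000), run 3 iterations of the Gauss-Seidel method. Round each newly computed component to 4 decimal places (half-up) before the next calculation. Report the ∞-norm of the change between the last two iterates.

0.2847

Iteration 1:
  α = (12 - (-2)·1.0000 - (-2)·1.0000) / (5) = 3.2000
  β = (4 - (1)·3.2000 - (-2)·1.0000) / (-7) = -0.4000
  γ = (-10 - (-3)·3.2000 - (2)·-0.4000) / (-6) = -0.0667
Iteration 2:
  α = (12 - (-2)·-0.4000 - (-2)·-0.0667) / (5) = 2.2133
  β = (4 - (1)·2.2133 - (-2)·-0.0667) / (-7) = -0.2362
  γ = (-10 - (-3)·2.2133 - (2)·-0.2362) / (-6) = 0.4813
Iteration 3:
  α = (12 - (-2)·-0.2362 - (-2)·0.4813) / (5) = 2.4980
  β = (4 - (1)·2.4980 - (-2)·0.4813) / (-7) = -0.3521
  γ = (-10 - (-3)·2.4980 - (2)·-0.3521) / (-6) = 0.3003
Change: (0.2847, -0.1159, -0.1810) → max |·| = 0.2847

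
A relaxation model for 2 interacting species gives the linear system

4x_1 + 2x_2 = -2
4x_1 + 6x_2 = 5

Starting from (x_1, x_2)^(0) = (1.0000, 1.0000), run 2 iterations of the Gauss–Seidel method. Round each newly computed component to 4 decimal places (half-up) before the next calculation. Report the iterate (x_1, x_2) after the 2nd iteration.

Iteration 1:
  x_1 = (-2 - (2)·1.0000) / (4) = -1.0000
  x_2 = (5 - (4)·-1.0000) / (6) = 1.5000
Iteration 2:
  x_1 = (-2 - (2)·1.5000) / (4) = -1.2500
  x_2 = (5 - (4)·-1.2500) / (6) = 1.6667

(-1.2500, 1.6667)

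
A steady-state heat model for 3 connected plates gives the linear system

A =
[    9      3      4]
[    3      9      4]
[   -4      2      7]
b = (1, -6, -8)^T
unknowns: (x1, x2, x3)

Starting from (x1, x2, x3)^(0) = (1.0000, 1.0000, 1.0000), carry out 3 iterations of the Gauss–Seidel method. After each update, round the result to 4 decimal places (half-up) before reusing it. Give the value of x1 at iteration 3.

0.4602

Iteration 1:
  x1 = (1 - (3)·1.0000 - (4)·1.0000) / (9) = -0.6667
  x2 = (-6 - (3)·-0.6667 - (4)·1.0000) / (9) = -0.8889
  x3 = (-8 - (-4)·-0.6667 - (2)·-0.8889) / (7) = -1.2699
Iteration 2:
  x1 = (1 - (3)·-0.8889 - (4)·-1.2699) / (9) = 0.9718
  x2 = (-6 - (3)·0.9718 - (4)·-1.2699) / (9) = -0.4262
  x3 = (-8 - (-4)·0.9718 - (2)·-0.4262) / (7) = -0.4658
Iteration 3:
  x1 = (1 - (3)·-0.4262 - (4)·-0.4658) / (9) = 0.4602
  x2 = (-6 - (3)·0.4602 - (4)·-0.4658) / (9) = -0.6130
  x3 = (-8 - (-4)·0.4602 - (2)·-0.6130) / (7) = -0.7047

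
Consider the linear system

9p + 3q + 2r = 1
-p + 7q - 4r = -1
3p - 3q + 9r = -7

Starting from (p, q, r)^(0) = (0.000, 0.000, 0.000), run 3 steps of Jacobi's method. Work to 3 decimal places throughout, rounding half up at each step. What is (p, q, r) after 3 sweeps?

Iteration 1:
  p = (1 - (3)·0.000 - (2)·0.000) / (9) = 0.111
  q = (-1 - (-1)·0.000 - (-4)·0.000) / (7) = -0.143
  r = (-7 - (3)·0.000 - (-3)·0.000) / (9) = -0.778
Iteration 2:
  p = (1 - (3)·-0.143 - (2)·-0.778) / (9) = 0.332
  q = (-1 - (-1)·0.111 - (-4)·-0.778) / (7) = -0.572
  r = (-7 - (3)·0.111 - (-3)·-0.143) / (9) = -0.862
Iteration 3:
  p = (1 - (3)·-0.572 - (2)·-0.862) / (9) = 0.493
  q = (-1 - (-1)·0.332 - (-4)·-0.862) / (7) = -0.588
  r = (-7 - (3)·0.332 - (-3)·-0.572) / (9) = -1.079

(0.493, -0.588, -1.079)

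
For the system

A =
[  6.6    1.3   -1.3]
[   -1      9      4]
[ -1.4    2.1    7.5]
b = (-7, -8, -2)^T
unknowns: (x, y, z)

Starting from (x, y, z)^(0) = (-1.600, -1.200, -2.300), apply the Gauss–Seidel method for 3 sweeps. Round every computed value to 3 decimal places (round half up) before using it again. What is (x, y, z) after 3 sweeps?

Iteration 1:
  x = (-7 - (1.3)·-1.200 - (-1.3)·-2.300) / (6.6) = -1.277
  y = (-8 - (-1)·-1.277 - (4)·-2.300) / (9) = -0.009
  z = (-2 - (-1.4)·-1.277 - (2.1)·-0.009) / (7.5) = -0.503
Iteration 2:
  x = (-7 - (1.3)·-0.009 - (-1.3)·-0.503) / (6.6) = -1.158
  y = (-8 - (-1)·-1.158 - (4)·-0.503) / (9) = -0.794
  z = (-2 - (-1.4)·-1.158 - (2.1)·-0.794) / (7.5) = -0.261
Iteration 3:
  x = (-7 - (1.3)·-0.794 - (-1.3)·-0.261) / (6.6) = -0.956
  y = (-8 - (-1)·-0.956 - (4)·-0.261) / (9) = -0.879
  z = (-2 - (-1.4)·-0.956 - (2.1)·-0.879) / (7.5) = -0.199

(-0.956, -0.879, -0.199)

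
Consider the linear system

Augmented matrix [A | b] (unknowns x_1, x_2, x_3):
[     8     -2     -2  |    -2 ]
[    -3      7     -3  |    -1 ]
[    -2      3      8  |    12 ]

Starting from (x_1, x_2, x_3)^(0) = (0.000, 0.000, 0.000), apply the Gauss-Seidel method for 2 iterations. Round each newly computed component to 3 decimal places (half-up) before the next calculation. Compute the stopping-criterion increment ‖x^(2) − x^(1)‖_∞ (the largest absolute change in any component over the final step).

Iteration 1:
  x_1 = (-2 - (-2)·0.000 - (-2)·0.000) / (8) = -0.250
  x_2 = (-1 - (-3)·-0.250 - (-3)·0.000) / (7) = -0.250
  x_3 = (12 - (-2)·-0.250 - (3)·-0.250) / (8) = 1.531
Iteration 2:
  x_1 = (-2 - (-2)·-0.250 - (-2)·1.531) / (8) = 0.070
  x_2 = (-1 - (-3)·0.070 - (-3)·1.531) / (7) = 0.543
  x_3 = (12 - (-2)·0.070 - (3)·0.543) / (8) = 1.314
Change: (0.320, 0.793, -0.217) → max |·| = 0.793

0.793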